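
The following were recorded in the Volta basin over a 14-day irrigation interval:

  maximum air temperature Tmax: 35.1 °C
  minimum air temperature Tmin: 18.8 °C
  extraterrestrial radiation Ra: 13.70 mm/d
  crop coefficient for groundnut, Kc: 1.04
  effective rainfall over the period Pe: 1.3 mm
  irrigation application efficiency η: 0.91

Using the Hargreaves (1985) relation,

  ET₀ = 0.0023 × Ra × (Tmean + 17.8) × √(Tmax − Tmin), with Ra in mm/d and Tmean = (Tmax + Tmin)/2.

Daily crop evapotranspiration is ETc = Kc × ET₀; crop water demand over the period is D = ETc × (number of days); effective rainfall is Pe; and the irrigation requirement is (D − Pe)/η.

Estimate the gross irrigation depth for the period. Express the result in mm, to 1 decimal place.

Tmean = (35.1 + 18.8)/2 = 26.95 °C
ET₀ = 0.0023 × 13.70 × (26.95 + 17.8) × √16.3 = 0.0023 × 13.70 × 44.75 × 4.0373 = 5.6929 mm/d
ETc = Kc × ET₀ = 1.04 × 5.6929 = 5.9206 mm/d
Crop demand D = ETc × 14 d = 5.9206 × 14 = 82.888 mm
D − Pe = 82.888 − 1.3 = 81.588 mm
Gross irrigation = 81.588 / 0.91 = 89.657 mm

89.7 mm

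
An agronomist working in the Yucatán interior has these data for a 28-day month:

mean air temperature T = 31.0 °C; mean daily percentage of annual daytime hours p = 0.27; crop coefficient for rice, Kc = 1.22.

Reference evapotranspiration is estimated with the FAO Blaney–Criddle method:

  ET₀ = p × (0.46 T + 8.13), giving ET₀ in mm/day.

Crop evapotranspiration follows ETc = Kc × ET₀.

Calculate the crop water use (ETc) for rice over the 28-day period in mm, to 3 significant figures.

ET₀ = 0.27 × (0.46 × 31.0 + 8.13) = 0.27 × 22.390 = 6.0453 mm/d
ETc = Kc × ET₀ = 1.22 × 6.0453 = 7.3753 mm/d
Over 28 days: 7.3753 × 28 = 206.508 mm

207 mm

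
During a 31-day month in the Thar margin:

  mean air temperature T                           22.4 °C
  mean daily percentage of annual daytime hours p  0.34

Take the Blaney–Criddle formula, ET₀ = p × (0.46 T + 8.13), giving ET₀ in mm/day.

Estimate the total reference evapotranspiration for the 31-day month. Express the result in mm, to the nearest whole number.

194 mm

ET₀ = 0.34 × (0.46 × 22.4 + 8.13) = 0.34 × 18.434 = 6.2676 mm/d
Monthly total = 6.2676 × 31 = 194.296 mm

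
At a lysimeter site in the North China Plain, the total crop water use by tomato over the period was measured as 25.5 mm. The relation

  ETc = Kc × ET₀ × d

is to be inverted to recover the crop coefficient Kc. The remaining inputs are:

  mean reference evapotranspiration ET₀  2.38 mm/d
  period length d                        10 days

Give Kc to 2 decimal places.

1.07

ETc = Kc × ET₀ × d  ⇒  Kc = ETc / (ET₀ × d)
Kc = 25.5 / (2.38 × 10) = 25.5 / 23.80 = 1.0714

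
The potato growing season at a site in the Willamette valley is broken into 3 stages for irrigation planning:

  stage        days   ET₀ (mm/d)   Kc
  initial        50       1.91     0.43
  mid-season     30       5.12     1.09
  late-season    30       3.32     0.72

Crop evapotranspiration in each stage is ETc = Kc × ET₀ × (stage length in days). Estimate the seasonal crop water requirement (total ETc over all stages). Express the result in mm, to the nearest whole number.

280 mm

initial: 0.43 × 1.91 × 50 = 41.07 mm
mid-season: 1.09 × 5.12 × 30 = 167.42 mm
late-season: 0.72 × 3.32 × 30 = 71.71 mm
Seasonal total = 280.20 mm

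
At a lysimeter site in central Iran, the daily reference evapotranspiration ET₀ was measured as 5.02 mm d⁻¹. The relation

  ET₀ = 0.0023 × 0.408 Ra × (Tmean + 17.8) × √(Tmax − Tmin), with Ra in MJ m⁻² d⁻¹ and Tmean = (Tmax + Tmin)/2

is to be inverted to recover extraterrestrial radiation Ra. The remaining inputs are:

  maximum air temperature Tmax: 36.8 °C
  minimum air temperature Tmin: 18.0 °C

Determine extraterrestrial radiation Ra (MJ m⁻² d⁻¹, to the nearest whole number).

27 MJ m⁻² d⁻¹

Tmean = (36.8+18.0)/2 = 27.40 °C; ΔT = 18.8
Ra = ET₀ / [0.0023 × 0.408 × (Tmean+17.8) × √ΔT]
   = 5.02 / (0.0023 × 0.408 × 45.20 × 4.3359) = 27.296 MJ m⁻² d⁻¹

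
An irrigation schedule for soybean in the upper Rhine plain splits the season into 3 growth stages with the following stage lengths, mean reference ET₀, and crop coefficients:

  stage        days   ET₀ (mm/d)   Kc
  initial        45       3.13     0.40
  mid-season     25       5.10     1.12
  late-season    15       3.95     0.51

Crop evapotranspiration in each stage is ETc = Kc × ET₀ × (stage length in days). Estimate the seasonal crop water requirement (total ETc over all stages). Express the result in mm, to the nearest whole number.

229 mm

initial: 0.40 × 3.13 × 45 = 56.34 mm
mid-season: 1.12 × 5.10 × 25 = 142.80 mm
late-season: 0.51 × 3.95 × 15 = 30.22 mm
Seasonal total = 229.36 mm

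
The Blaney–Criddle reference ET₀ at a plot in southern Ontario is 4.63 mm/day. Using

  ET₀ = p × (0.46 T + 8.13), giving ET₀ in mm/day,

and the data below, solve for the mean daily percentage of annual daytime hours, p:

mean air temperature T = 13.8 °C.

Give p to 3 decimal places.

p = ET₀ / (0.46 T + 8.13) = 4.63 / (0.46 × 13.8 + 8.13) = 4.63 / 14.478 = 0.3198

0.320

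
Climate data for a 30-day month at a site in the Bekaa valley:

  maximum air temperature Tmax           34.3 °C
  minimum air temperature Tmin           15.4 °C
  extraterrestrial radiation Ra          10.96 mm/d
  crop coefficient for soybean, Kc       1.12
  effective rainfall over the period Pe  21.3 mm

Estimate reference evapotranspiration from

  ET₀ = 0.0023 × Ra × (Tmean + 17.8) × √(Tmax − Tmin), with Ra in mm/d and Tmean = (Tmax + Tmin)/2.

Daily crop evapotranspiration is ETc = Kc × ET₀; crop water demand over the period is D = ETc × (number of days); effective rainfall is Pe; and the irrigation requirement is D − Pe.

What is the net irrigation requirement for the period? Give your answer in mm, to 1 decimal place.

Tmean = (34.3 + 15.4)/2 = 24.85 °C
ET₀ = 0.0023 × 10.96 × (24.85 + 17.8) × √18.9 = 0.0023 × 10.96 × 42.65 × 4.3474 = 4.6740 mm/d
ETc = Kc × ET₀ = 1.12 × 4.6740 = 5.2349 mm/d
Crop demand D = ETc × 30 d = 5.2349 × 30 = 157.047 mm
D − Pe = 157.047 − 21.3 = 135.747 mm

135.7 mm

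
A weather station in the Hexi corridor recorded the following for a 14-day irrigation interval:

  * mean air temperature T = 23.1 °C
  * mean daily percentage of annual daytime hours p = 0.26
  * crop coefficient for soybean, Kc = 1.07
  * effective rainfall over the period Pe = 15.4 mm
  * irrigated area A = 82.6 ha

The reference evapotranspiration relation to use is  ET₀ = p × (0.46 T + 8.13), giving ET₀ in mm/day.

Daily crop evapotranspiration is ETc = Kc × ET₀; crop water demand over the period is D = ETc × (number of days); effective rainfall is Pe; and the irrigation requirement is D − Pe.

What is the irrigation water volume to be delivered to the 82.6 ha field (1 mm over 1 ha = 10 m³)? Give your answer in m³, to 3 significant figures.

47600 m³

ET₀ = 0.26 × (0.46 × 23.1 + 8.13) = 0.26 × 18.756 = 4.8766 mm/d
ETc = Kc × ET₀ = 1.07 × 4.8766 = 5.2180 mm/d
Crop demand D = ETc × 14 d = 5.2180 × 14 = 73.052 mm
D − Pe = 73.052 − 15.4 = 57.652 mm
Volume = 57.652 mm × 82.6 ha × 10 = 47620.6 m³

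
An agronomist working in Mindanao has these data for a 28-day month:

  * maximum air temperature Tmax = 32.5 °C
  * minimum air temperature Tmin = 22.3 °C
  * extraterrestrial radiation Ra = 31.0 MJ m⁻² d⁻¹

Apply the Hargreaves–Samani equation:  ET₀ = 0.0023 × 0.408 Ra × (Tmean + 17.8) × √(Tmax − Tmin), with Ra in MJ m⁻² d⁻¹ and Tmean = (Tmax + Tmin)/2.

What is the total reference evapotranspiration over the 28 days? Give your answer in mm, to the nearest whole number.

118 mm

Tmean = (32.5 + 22.3)/2 = 27.40 °C
0.408 Ra = 0.408 × 31.0 = 12.6480 mm/d equivalent
ET₀ = 0.0023 × 12.6480 × (27.40 + 17.8) × √10.2 = 0.0023 × 12.6480 × 45.20 × 3.1937 = 4.1994 mm/d
Over 28 days: 4.1994 × 28 = 117.583 mm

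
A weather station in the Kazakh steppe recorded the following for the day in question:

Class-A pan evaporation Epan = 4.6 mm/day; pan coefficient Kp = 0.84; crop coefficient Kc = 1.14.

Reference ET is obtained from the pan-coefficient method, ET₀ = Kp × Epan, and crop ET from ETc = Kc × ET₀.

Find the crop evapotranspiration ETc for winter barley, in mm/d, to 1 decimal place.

ET₀ = 0.84 × 4.6 = 3.8640 mm/d
ETc = Kc × ET₀ = 1.14 × 3.8640 = 4.4050 mm/d

4.4 mm/d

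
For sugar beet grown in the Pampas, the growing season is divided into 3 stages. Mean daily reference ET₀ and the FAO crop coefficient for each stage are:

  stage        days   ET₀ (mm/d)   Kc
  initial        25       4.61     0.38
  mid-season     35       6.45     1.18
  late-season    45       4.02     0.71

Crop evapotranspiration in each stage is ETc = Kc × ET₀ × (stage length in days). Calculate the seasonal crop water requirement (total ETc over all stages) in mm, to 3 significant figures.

initial: 0.38 × 4.61 × 25 = 43.80 mm
mid-season: 1.18 × 6.45 × 35 = 266.39 mm
late-season: 0.71 × 4.02 × 45 = 128.44 mm
Seasonal total = 438.63 mm

439 mm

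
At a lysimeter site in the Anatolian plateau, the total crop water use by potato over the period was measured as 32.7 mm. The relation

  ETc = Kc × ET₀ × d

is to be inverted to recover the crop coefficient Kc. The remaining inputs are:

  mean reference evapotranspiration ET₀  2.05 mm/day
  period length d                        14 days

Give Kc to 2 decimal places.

ETc = Kc × ET₀ × d  ⇒  Kc = ETc / (ET₀ × d)
Kc = 32.7 / (2.05 × 14) = 32.7 / 28.70 = 1.1394

1.14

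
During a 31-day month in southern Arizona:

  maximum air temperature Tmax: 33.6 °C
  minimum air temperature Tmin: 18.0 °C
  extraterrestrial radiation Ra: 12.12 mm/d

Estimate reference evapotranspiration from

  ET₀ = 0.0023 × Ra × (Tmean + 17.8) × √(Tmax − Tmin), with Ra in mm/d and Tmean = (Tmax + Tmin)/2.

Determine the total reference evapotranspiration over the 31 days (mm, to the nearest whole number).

Tmean = (33.6 + 18.0)/2 = 25.80 °C
ET₀ = 0.0023 × 12.12 × (25.80 + 17.8) × √15.6 = 0.0023 × 12.12 × 43.60 × 3.9497 = 4.8004 mm/d
Over 31 days: 4.8004 × 31 = 148.812 mm

149 mm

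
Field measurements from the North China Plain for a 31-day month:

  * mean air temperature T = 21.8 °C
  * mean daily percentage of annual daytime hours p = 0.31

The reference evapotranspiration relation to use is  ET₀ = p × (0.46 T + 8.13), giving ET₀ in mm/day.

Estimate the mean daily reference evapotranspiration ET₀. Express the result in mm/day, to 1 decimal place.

5.6 mm/day

ET₀ = 0.31 × (0.46 × 21.8 + 8.13) = 0.31 × 18.158 = 5.6290 mm/d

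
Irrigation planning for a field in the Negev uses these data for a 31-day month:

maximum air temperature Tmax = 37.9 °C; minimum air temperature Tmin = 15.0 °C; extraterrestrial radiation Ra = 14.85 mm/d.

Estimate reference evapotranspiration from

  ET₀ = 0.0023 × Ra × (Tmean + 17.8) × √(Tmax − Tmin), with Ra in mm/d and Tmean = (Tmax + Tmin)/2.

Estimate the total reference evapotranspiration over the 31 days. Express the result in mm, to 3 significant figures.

224 mm

Tmean = (37.9 + 15.0)/2 = 26.45 °C
ET₀ = 0.0023 × 14.85 × (26.45 + 17.8) × √22.9 = 0.0023 × 14.85 × 44.25 × 4.7854 = 7.2325 mm/d
Over 31 days: 7.2325 × 31 = 224.208 mm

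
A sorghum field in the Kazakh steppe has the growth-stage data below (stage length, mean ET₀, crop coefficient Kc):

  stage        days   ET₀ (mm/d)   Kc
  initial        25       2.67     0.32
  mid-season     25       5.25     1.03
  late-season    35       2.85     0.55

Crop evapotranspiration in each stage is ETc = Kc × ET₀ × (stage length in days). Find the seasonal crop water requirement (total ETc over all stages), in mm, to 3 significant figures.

initial: 0.32 × 2.67 × 25 = 21.36 mm
mid-season: 1.03 × 5.25 × 25 = 135.19 mm
late-season: 0.55 × 2.85 × 35 = 54.86 mm
Seasonal total = 211.41 mm

211 mm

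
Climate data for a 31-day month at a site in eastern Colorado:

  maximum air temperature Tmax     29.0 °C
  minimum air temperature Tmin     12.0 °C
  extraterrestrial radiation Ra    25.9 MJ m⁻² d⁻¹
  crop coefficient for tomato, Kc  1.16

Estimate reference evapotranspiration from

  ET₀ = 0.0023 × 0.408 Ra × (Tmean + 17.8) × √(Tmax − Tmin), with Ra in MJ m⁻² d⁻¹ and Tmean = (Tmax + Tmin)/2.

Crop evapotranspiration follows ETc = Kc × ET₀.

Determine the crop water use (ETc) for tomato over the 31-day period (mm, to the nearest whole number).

Tmean = (29.0 + 12.0)/2 = 20.50 °C
0.408 Ra = 0.408 × 25.9 = 10.5672 mm/d equivalent
ET₀ = 0.0023 × 10.5672 × (20.50 + 17.8) × √17.0 = 0.0023 × 10.5672 × 38.30 × 4.1231 = 3.8380 mm/d
ETc = Kc × ET₀ = 1.16 × 3.8380 = 4.4521 mm/d
Over 31 days: 4.4521 × 31 = 138.015 mm

138 mm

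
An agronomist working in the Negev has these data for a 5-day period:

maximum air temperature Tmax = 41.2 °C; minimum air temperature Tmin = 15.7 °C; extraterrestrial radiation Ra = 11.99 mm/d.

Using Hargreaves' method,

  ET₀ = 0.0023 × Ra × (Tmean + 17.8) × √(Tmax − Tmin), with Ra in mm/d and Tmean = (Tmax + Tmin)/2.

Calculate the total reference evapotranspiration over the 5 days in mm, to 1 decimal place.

Tmean = (41.2 + 15.7)/2 = 28.45 °C
ET₀ = 0.0023 × 11.99 × (28.45 + 17.8) × √25.5 = 0.0023 × 11.99 × 46.25 × 5.0498 = 6.4407 mm/d
Over 5 days: 6.4407 × 5 = 32.204 mm

32.2 mm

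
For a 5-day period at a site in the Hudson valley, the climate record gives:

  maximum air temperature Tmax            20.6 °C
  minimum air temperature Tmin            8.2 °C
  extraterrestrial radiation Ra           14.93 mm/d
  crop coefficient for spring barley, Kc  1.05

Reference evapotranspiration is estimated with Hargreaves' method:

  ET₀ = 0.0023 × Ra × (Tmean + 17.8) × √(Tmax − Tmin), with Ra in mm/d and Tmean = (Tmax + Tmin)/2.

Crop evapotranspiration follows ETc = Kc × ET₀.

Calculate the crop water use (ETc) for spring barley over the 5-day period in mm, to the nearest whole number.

20 mm

Tmean = (20.6 + 8.2)/2 = 14.40 °C
ET₀ = 0.0023 × 14.93 × (14.40 + 17.8) × √12.4 = 0.0023 × 14.93 × 32.20 × 3.5214 = 3.8937 mm/d
ETc = Kc × ET₀ = 1.05 × 3.8937 = 4.0884 mm/d
Over 5 days: 4.0884 × 5 = 20.442 mm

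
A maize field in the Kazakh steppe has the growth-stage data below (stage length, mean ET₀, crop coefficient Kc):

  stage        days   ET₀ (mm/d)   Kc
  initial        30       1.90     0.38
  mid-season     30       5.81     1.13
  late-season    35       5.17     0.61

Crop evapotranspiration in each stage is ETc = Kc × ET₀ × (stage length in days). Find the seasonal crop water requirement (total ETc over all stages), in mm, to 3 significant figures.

initial: 0.38 × 1.90 × 30 = 21.66 mm
mid-season: 1.13 × 5.81 × 30 = 196.96 mm
late-season: 0.61 × 5.17 × 35 = 110.38 mm
Seasonal total = 329.00 mm

329 mm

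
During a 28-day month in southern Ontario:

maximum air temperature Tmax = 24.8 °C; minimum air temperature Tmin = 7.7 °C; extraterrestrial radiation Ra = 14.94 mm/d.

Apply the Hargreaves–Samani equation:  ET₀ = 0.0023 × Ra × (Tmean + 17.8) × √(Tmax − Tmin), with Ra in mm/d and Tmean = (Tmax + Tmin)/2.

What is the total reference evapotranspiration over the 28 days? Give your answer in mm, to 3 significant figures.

Tmean = (24.8 + 7.7)/2 = 16.25 °C
ET₀ = 0.0023 × 14.94 × (16.25 + 17.8) × √17.1 = 0.0023 × 14.94 × 34.05 × 4.1352 = 4.8383 mm/d
Over 28 days: 4.8383 × 28 = 135.472 mm

135 mm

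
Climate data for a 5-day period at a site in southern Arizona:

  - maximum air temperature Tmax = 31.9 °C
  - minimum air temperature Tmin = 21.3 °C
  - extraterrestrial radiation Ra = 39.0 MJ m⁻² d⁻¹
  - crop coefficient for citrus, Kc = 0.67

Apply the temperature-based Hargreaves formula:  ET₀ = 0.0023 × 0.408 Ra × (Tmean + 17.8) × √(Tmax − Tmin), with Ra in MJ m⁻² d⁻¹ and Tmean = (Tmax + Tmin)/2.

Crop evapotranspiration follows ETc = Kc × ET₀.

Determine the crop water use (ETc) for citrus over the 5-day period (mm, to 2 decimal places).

17.72 mm

Tmean = (31.9 + 21.3)/2 = 26.60 °C
0.408 Ra = 0.408 × 39.0 = 15.9120 mm/d equivalent
ET₀ = 0.0023 × 15.9120 × (26.60 + 17.8) × √10.6 = 0.0023 × 15.9120 × 44.40 × 3.2558 = 5.2905 mm/d
ETc = Kc × ET₀ = 0.67 × 5.2905 = 3.5446 mm/d
Over 5 days: 3.5446 × 5 = 17.723 mm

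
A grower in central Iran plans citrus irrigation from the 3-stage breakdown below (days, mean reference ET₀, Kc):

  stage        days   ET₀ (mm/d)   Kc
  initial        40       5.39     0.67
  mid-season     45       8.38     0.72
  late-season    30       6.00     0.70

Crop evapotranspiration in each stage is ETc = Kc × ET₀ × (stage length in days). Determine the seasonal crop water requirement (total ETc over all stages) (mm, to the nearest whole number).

initial: 0.67 × 5.39 × 40 = 144.45 mm
mid-season: 0.72 × 8.38 × 45 = 271.51 mm
late-season: 0.70 × 6.00 × 30 = 126.00 mm
Seasonal total = 541.96 mm

542 mm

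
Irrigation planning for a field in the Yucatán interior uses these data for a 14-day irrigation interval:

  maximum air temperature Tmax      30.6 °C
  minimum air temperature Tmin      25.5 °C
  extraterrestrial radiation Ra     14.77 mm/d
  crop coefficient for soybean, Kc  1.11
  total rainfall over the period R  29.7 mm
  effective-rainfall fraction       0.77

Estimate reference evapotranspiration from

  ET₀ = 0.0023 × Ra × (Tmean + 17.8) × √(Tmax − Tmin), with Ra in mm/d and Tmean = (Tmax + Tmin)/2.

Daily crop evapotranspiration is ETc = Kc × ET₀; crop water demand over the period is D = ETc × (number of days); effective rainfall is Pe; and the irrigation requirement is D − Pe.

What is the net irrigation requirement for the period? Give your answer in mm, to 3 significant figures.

Tmean = (30.6 + 25.5)/2 = 28.05 °C
ET₀ = 0.0023 × 14.77 × (28.05 + 17.8) × √5.1 = 0.0023 × 14.77 × 45.85 × 2.2583 = 3.5175 mm/d
ETc = Kc × ET₀ = 1.11 × 3.5175 = 3.9044 mm/d
Crop demand D = ETc × 14 d = 3.9044 × 14 = 54.662 mm
Pe = 0.77 × 29.7 = 22.869 mm
D − Pe = 54.662 − 22.869 = 31.793 mm

31.8 mm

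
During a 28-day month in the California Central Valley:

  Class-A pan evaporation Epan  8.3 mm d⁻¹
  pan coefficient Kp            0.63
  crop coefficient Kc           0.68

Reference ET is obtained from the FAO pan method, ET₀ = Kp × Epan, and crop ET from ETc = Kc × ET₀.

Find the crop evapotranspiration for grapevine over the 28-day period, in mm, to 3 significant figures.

99.6 mm

ET₀ = 0.63 × 8.3 = 5.2290 mm/d
ETc = Kc × ET₀ = 0.68 × 5.2290 = 3.5557 mm/d
Over 28 days: 3.5557 × 28 = 99.560 mm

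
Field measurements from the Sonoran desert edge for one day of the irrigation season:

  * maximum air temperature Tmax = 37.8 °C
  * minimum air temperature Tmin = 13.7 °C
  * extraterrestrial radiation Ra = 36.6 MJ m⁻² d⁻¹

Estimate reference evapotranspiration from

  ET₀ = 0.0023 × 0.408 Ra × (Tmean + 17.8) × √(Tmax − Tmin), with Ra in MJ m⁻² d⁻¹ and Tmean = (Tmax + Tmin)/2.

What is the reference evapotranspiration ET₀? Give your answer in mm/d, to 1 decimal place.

7.3 mm/d

Tmean = (37.8 + 13.7)/2 = 25.75 °C
0.408 Ra = 0.408 × 36.6 = 14.9328 mm/d equivalent
ET₀ = 0.0023 × 14.9328 × (25.75 + 17.8) × √24.1 = 0.0023 × 14.9328 × 43.55 × 4.9092 = 7.3429 mm/d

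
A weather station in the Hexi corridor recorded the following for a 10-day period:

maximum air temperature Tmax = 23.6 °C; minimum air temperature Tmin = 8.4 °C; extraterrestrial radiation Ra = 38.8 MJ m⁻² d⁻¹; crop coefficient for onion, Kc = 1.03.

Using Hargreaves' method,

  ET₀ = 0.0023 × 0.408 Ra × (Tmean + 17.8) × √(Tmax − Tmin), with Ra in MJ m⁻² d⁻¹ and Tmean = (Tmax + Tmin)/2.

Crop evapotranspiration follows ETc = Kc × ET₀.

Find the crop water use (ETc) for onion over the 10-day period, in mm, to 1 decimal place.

49.4 mm

Tmean = (23.6 + 8.4)/2 = 16.00 °C
0.408 Ra = 0.408 × 38.8 = 15.8304 mm/d equivalent
ET₀ = 0.0023 × 15.8304 × (16.00 + 17.8) × √15.2 = 0.0023 × 15.8304 × 33.80 × 3.8987 = 4.7980 mm/d
ETc = Kc × ET₀ = 1.03 × 4.7980 = 4.9419 mm/d
Over 10 days: 4.9419 × 10 = 49.419 mm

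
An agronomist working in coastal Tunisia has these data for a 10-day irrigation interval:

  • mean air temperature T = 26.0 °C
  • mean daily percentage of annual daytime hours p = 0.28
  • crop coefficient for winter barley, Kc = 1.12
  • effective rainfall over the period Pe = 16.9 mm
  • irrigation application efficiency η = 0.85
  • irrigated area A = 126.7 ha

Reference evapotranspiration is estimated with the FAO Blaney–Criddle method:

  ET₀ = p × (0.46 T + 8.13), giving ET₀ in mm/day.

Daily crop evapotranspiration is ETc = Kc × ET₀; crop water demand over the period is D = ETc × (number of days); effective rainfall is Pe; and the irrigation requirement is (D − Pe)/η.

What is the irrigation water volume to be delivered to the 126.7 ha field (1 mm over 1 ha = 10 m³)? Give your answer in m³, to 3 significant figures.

ET₀ = 0.28 × (0.46 × 26.0 + 8.13) = 0.28 × 20.090 = 5.6252 mm/d
ETc = Kc × ET₀ = 1.12 × 5.6252 = 6.3002 mm/d
Crop demand D = ETc × 10 d = 6.3002 × 10 = 63.002 mm
D − Pe = 63.002 − 16.9 = 46.102 mm
Gross irrigation = 46.102 / 0.85 = 54.238 mm
Volume = 54.238 mm × 126.7 ha × 10 = 68719.5 m³

68700 m³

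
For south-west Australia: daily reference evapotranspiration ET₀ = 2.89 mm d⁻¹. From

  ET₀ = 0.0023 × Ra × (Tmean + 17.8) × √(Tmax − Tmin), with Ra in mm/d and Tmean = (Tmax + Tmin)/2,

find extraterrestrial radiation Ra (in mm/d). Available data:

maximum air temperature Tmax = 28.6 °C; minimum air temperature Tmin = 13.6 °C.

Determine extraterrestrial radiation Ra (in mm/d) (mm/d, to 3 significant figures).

8.34 mm/d

Tmean = 21.10 °C; √ΔT = 3.8730
Ra = ET₀ / [0.0023 × (Tmean+17.8) × √ΔT] = 2.89 / (0.0023 × 38.90 × 3.8730) = 8.340 mm/d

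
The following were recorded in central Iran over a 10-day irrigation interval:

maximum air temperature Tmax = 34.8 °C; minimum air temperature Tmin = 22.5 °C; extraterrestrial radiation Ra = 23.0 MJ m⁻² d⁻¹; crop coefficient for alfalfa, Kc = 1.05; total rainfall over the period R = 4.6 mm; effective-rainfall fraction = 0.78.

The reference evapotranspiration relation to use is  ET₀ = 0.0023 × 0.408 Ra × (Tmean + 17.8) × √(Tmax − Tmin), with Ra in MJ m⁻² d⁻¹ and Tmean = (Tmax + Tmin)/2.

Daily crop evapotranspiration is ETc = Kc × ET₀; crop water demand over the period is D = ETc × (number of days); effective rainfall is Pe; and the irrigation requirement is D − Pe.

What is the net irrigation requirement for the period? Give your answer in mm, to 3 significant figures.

33.3 mm

Tmean = (34.8 + 22.5)/2 = 28.65 °C
0.408 Ra = 0.408 × 23.0 = 9.3840 mm/d equivalent
ET₀ = 0.0023 × 9.3840 × (28.65 + 17.8) × √12.3 = 0.0023 × 9.3840 × 46.45 × 3.5071 = 3.5160 mm/d
ETc = Kc × ET₀ = 1.05 × 3.5160 = 3.6918 mm/d
Crop demand D = ETc × 10 d = 3.6918 × 10 = 36.918 mm
Pe = 0.78 × 4.6 = 3.588 mm
D − Pe = 36.918 − 3.588 = 33.330 mm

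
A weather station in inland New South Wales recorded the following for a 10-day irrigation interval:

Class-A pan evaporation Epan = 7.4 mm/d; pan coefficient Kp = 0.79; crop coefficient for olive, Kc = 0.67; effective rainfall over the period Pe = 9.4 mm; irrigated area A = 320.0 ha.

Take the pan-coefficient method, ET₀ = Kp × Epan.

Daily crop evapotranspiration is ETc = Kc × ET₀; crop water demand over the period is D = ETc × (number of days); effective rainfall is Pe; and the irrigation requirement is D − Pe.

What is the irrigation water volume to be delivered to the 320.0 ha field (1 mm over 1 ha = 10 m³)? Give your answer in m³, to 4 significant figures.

95260 m³

ET₀ = 0.79 × 7.4 = 5.8460 mm/d
ETc = Kc × ET₀ = 0.67 × 5.8460 = 3.9168 mm/d
Crop demand D = ETc × 10 d = 3.9168 × 10 = 39.168 mm
D − Pe = 39.168 − 9.4 = 29.768 mm
Volume = 29.768 mm × 320.0 ha × 10 = 95257.6 m³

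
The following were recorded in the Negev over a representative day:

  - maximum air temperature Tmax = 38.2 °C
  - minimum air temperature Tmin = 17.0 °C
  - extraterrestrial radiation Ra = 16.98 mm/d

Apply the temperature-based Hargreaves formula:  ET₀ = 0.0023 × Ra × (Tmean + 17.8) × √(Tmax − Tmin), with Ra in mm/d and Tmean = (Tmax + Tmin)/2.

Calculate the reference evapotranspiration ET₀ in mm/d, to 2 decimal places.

8.16 mm/d

Tmean = (38.2 + 17.0)/2 = 27.60 °C
ET₀ = 0.0023 × 16.98 × (27.60 + 17.8) × √21.2 = 0.0023 × 16.98 × 45.40 × 4.6043 = 8.1637 mm/d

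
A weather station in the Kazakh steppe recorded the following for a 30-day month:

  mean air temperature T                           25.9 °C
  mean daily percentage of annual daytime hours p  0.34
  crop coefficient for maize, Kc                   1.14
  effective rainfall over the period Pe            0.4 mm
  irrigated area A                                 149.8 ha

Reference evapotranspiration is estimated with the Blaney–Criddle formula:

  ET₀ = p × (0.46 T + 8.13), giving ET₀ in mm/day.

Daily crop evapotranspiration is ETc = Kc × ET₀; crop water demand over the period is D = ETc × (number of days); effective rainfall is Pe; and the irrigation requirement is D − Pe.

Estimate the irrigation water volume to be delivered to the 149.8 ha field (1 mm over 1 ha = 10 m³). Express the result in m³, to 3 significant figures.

349000 m³

ET₀ = 0.34 × (0.46 × 25.9 + 8.13) = 0.34 × 20.044 = 6.8150 mm/d
ETc = Kc × ET₀ = 1.14 × 6.8150 = 7.7691 mm/d
Crop demand D = ETc × 30 d = 7.7691 × 30 = 233.073 mm
D − Pe = 233.073 − 0.4 = 232.673 mm
Volume = 232.673 mm × 149.8 ha × 10 = 348544.2 m³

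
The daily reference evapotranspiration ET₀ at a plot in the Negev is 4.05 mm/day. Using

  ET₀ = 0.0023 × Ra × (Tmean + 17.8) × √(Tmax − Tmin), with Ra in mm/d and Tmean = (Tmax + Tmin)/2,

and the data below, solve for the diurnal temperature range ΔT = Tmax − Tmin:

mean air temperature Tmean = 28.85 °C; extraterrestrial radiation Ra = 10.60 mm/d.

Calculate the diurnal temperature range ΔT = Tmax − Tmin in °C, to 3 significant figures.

12.7 °C

√ΔT = ET₀ / [0.0023 × Ra × (Tmean+17.8)] = 4.05 / (0.0023 × 10.60 × 46.65) = 3.5610
ΔT = 3.5610² = 12.681 °C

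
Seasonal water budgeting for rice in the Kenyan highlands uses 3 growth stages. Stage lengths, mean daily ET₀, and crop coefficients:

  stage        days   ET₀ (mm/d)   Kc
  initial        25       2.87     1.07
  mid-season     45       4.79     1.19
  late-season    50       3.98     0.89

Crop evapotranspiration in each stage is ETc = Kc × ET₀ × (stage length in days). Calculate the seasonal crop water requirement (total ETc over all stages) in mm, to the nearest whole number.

initial: 1.07 × 2.87 × 25 = 76.77 mm
mid-season: 1.19 × 4.79 × 45 = 256.50 mm
late-season: 0.89 × 3.98 × 50 = 177.11 mm
Seasonal total = 510.38 mm

510 mm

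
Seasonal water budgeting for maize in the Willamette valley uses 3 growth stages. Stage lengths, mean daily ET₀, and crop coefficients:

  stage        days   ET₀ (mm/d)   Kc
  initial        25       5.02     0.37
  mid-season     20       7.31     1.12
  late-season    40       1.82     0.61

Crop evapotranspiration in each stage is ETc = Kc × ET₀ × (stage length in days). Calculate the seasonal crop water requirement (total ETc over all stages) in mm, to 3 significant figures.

255 mm

initial: 0.37 × 5.02 × 25 = 46.44 mm
mid-season: 1.12 × 7.31 × 20 = 163.74 mm
late-season: 0.61 × 1.82 × 40 = 44.41 mm
Seasonal total = 254.59 mm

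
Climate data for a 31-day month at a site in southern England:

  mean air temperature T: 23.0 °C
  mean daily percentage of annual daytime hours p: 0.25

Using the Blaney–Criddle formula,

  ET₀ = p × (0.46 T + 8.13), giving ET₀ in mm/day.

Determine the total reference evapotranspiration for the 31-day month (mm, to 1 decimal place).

ET₀ = 0.25 × (0.46 × 23.0 + 8.13) = 0.25 × 18.710 = 4.6775 mm/d
Monthly total = 4.6775 × 31 = 145.003 mm

145.0 mm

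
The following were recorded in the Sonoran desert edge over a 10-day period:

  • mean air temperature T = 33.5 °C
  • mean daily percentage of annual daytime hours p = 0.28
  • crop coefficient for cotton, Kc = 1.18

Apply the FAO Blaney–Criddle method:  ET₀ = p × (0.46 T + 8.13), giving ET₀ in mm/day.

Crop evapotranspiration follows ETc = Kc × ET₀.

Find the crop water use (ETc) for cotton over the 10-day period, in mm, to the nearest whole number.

78 mm

ET₀ = 0.28 × (0.46 × 33.5 + 8.13) = 0.28 × 23.540 = 6.5912 mm/d
ETc = Kc × ET₀ = 1.18 × 6.5912 = 7.7776 mm/d
Over 10 days: 7.7776 × 10 = 77.776 mm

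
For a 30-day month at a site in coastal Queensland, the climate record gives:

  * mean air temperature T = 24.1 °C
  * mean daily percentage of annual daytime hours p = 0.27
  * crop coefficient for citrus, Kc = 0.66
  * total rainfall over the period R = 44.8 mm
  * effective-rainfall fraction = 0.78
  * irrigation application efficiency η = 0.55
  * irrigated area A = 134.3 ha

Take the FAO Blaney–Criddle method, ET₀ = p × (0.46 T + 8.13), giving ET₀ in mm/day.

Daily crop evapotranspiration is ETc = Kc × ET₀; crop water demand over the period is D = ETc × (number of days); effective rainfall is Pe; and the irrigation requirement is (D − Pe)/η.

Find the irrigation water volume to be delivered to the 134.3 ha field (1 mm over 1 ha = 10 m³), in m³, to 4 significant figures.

165500 m³

ET₀ = 0.27 × (0.46 × 24.1 + 8.13) = 0.27 × 19.216 = 5.1883 mm/d
ETc = Kc × ET₀ = 0.66 × 5.1883 = 3.4243 mm/d
Crop demand D = ETc × 30 d = 3.4243 × 30 = 102.729 mm
Pe = 0.78 × 44.8 = 34.944 mm
D − Pe = 102.729 − 34.944 = 67.785 mm
Gross irrigation = 67.785 / 0.55 = 123.245 mm
Volume = 123.245 mm × 134.3 ha × 10 = 165518.0 m³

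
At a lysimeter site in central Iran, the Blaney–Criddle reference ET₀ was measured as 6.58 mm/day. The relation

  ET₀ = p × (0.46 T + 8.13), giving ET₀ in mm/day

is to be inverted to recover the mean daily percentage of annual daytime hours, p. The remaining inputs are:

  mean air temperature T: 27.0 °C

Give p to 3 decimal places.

p = ET₀ / (0.46 T + 8.13) = 6.58 / (0.46 × 27.0 + 8.13) = 6.58 / 20.550 = 0.3202

0.320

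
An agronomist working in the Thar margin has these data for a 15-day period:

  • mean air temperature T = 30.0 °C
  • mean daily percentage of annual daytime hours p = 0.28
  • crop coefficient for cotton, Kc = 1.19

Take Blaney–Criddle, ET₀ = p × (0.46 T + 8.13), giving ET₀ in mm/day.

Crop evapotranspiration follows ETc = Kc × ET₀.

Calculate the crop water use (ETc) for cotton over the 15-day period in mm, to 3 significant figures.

110 mm

ET₀ = 0.28 × (0.46 × 30.0 + 8.13) = 0.28 × 21.930 = 6.1404 mm/d
ETc = Kc × ET₀ = 1.19 × 6.1404 = 7.3071 mm/d
Over 15 days: 7.3071 × 15 = 109.607 mm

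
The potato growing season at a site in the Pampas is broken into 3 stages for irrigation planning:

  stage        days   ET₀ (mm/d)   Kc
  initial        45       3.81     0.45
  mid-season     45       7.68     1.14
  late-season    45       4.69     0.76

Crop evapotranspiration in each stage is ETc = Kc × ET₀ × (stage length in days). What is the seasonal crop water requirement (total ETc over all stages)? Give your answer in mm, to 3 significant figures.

632 mm

initial: 0.45 × 3.81 × 45 = 77.15 mm
mid-season: 1.14 × 7.68 × 45 = 393.98 mm
late-season: 0.76 × 4.69 × 45 = 160.40 mm
Seasonal total = 631.53 mm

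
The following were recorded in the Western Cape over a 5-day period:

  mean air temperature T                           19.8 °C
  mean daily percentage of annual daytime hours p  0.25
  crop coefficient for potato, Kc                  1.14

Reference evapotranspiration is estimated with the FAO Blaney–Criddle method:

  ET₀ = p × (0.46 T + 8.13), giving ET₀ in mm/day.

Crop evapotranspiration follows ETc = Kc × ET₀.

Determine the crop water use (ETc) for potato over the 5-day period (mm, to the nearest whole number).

ET₀ = 0.25 × (0.46 × 19.8 + 8.13) = 0.25 × 17.238 = 4.3095 mm/d
ETc = Kc × ET₀ = 1.14 × 4.3095 = 4.9128 mm/d
Over 5 days: 4.9128 × 5 = 24.564 mm

25 mm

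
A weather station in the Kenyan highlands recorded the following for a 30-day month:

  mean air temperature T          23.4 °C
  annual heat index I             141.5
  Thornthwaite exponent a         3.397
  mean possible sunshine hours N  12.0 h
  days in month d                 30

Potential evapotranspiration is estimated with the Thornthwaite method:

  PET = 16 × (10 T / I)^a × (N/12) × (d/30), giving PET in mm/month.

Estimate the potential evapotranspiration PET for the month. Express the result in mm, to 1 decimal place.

88.4 mm

10T/I = 10 × 23.4 / 141.5 = 1.6537
(10T/I)^a = 1.6537^3.397 = 5.5220
Uncorrected PET = 16 × 5.5220 = 88.352 mm
Correction = (N/12)(d/30) = (12.0/12)(30/30) = 1.0000
PET = 88.352 × 1.0000 = 88.352 mm/month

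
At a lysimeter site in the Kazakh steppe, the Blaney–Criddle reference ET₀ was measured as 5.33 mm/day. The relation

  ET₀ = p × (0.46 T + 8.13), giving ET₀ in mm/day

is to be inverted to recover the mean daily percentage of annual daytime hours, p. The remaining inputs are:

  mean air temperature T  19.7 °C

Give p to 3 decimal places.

p = ET₀ / (0.46 T + 8.13) = 5.33 / (0.46 × 19.7 + 8.13) = 5.33 / 17.192 = 0.3100

0.310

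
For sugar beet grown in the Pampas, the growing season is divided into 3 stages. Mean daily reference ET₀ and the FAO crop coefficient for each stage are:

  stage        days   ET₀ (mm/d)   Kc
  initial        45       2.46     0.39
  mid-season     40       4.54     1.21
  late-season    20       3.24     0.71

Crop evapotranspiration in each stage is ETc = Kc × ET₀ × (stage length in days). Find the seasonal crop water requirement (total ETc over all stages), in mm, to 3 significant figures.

initial: 0.39 × 2.46 × 45 = 43.17 mm
mid-season: 1.21 × 4.54 × 40 = 219.74 mm
late-season: 0.71 × 3.24 × 20 = 46.01 mm
Seasonal total = 308.92 mm

309 mm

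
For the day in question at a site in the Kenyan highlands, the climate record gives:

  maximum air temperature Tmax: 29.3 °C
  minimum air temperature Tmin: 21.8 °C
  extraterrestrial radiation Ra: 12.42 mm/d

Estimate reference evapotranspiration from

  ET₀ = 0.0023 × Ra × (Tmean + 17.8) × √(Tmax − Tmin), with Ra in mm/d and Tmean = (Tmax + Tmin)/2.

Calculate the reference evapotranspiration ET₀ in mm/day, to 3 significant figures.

3.39 mm/day

Tmean = (29.3 + 21.8)/2 = 25.55 °C
ET₀ = 0.0023 × 12.42 × (25.55 + 17.8) × √7.5 = 0.0023 × 12.42 × 43.35 × 2.7386 = 3.3913 mm/d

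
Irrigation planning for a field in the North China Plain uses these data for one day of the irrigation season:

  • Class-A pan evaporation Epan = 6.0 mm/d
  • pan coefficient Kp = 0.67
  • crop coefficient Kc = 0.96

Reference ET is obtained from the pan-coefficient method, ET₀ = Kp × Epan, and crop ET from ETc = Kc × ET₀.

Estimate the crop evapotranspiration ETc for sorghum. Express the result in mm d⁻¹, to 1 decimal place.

3.9 mm d⁻¹

ET₀ = 0.67 × 6.0 = 4.0200 mm/d
ETc = Kc × ET₀ = 0.96 × 4.0200 = 3.8592 mm/d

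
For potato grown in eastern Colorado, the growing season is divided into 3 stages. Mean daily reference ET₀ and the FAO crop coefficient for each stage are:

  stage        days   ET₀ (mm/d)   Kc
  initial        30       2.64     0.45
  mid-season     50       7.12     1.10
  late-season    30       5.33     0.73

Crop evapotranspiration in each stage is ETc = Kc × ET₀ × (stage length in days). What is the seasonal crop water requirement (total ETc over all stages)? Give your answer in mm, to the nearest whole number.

544 mm

initial: 0.45 × 2.64 × 30 = 35.64 mm
mid-season: 1.10 × 7.12 × 50 = 391.60 mm
late-season: 0.73 × 5.33 × 30 = 116.73 mm
Seasonal total = 543.97 mm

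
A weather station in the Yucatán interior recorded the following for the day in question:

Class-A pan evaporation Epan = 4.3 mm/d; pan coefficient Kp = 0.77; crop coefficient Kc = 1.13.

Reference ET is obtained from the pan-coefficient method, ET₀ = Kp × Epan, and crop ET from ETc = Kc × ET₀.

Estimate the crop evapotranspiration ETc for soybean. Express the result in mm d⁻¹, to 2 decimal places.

ET₀ = 0.77 × 4.3 = 3.3110 mm/d
ETc = Kc × ET₀ = 1.13 × 3.3110 = 3.7414 mm/d

3.74 mm d⁻¹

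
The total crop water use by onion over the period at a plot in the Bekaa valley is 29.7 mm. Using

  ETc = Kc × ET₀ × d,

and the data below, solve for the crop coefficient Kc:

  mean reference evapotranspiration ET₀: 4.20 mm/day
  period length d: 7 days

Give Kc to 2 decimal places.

1.01

ETc = Kc × ET₀ × d  ⇒  Kc = ETc / (ET₀ × d)
Kc = 29.7 / (4.20 × 7) = 29.7 / 29.40 = 1.0102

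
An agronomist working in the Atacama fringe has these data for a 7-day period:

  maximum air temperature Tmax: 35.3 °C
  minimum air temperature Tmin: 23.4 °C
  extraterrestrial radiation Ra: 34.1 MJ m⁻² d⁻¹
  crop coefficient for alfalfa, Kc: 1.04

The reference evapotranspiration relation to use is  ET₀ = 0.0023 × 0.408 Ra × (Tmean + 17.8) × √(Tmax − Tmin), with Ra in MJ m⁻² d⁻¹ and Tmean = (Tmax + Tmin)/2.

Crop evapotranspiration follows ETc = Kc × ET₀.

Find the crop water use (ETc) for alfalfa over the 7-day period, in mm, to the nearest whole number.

38 mm

Tmean = (35.3 + 23.4)/2 = 29.35 °C
0.408 Ra = 0.408 × 34.1 = 13.9128 mm/d equivalent
ET₀ = 0.0023 × 13.9128 × (29.35 + 17.8) × √11.9 = 0.0023 × 13.9128 × 47.15 × 3.4496 = 5.2047 mm/d
ETc = Kc × ET₀ = 1.04 × 5.2047 = 5.4129 mm/d
Over 7 days: 5.4129 × 7 = 37.890 mm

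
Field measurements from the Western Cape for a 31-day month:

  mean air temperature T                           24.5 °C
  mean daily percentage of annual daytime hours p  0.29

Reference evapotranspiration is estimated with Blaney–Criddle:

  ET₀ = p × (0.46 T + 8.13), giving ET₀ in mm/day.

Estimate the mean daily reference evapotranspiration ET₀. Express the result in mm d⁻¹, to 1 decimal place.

ET₀ = 0.29 × (0.46 × 24.5 + 8.13) = 0.29 × 19.400 = 5.6260 mm/d

5.6 mm d⁻¹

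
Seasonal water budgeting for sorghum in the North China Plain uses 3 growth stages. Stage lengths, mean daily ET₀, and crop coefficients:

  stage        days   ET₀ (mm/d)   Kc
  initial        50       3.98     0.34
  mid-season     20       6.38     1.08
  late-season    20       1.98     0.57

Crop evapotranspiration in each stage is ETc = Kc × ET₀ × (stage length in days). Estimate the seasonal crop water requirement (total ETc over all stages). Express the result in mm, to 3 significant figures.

228 mm

initial: 0.34 × 3.98 × 50 = 67.66 mm
mid-season: 1.08 × 6.38 × 20 = 137.81 mm
late-season: 0.57 × 1.98 × 20 = 22.57 mm
Seasonal total = 228.04 mm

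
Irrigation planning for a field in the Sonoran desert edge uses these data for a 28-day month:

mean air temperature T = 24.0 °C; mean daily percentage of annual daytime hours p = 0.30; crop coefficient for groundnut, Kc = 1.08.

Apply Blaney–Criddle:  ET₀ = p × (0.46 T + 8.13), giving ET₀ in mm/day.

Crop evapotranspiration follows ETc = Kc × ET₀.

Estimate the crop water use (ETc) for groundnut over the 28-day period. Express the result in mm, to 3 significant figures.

174 mm

ET₀ = 0.30 × (0.46 × 24.0 + 8.13) = 0.30 × 19.170 = 5.7510 mm/d
ETc = Kc × ET₀ = 1.08 × 5.7510 = 6.2111 mm/d
Over 28 days: 6.2111 × 28 = 173.911 mm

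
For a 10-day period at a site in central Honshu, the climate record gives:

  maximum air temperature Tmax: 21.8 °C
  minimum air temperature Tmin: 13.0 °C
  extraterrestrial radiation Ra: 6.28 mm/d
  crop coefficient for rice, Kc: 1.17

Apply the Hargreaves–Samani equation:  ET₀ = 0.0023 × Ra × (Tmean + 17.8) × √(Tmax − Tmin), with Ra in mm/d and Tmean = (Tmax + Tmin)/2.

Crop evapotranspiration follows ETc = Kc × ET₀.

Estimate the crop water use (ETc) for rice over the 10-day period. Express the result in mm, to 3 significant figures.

Tmean = (21.8 + 13.0)/2 = 17.40 °C
ET₀ = 0.0023 × 6.28 × (17.40 + 17.8) × √8.8 = 0.0023 × 6.28 × 35.20 × 2.9665 = 1.5083 mm/d
ETc = Kc × ET₀ = 1.17 × 1.5083 = 1.7647 mm/d
Over 10 days: 1.7647 × 10 = 17.647 mm

17.6 mm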